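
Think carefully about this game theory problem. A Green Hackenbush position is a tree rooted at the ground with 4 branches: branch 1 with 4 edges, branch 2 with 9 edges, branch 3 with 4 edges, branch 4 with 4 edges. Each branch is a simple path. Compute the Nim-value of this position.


The tree has 4 branches from the ground vertex.
In Green Hackenbush, the Nim-value of a simple path of length k is k.
Branch 1: length 4, Nim-value = 4
Branch 2: length 9, Nim-value = 9
Branch 3: length 4, Nim-value = 4
Branch 4: length 4, Nim-value = 4
Total Nim-value = XOR of all branch values:
0 XOR 4 = 4
4 XOR 9 = 13
13 XOR 4 = 9
9 XOR 4 = 13
Nim-value of the tree = 13

13


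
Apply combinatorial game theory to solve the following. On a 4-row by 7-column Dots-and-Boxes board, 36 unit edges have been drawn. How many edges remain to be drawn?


Grid: 4 x 7 boxes, i.e. 5 rows and 8 columns of dots.
Horizontal edges: (rows + 1) * cols = 5 * 7 = 35
Vertical edges: rows * (cols + 1) = 4 * 8 = 32
Total edges: 35 + 32 = 67
Edges drawn: 36
Remaining: 67 - 36 = 31

31


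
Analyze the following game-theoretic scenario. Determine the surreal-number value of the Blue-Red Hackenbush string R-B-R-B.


Edges (from ground): R-B-R-B
By Berlekamp's sign-expansion rule, a Blue-Red Hackenbush stalk has the value of the surreal number whose sign sequence is the edge sequence with B -> + and R -> -.
Sign sequence: -+-+
Trace the sign expansion in the surreal number tree, starting from 0:
Edge 1: R (sign -) -> bounds (-inf, 0), value = -1
Edge 2: B (sign +) -> bounds (-1, 0), value = -1/2
Edge 3: R (sign -) -> bounds (-1, -1/2), value = -3/4
Edge 4: B (sign +) -> bounds (-3/4, -1/2), value = -5/8
Game value = -5/8

-5/8


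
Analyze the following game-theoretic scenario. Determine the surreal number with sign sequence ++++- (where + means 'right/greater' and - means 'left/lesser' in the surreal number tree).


Sign expansion: ++++-
Rule: track bounds (lo, hi), initially (-inf, +inf). On '+', the current value becomes lo and we move to the simplest number in (value, hi): value + 1 if hi = +inf, otherwise the midpoint (value + hi)/2. On '-', the current value becomes hi and we move to value - 1 if lo = -inf, otherwise the midpoint (lo + value)/2.
Start at 0.
Step 1: sign = +, move right. Bounds: (0, +inf). Value = 1
Step 2: sign = +, move right. Bounds: (1, +inf). Value = 2
Step 3: sign = +, move right. Bounds: (2, +inf). Value = 3
Step 4: sign = +, move right. Bounds: (3, +inf). Value = 4
Step 5: sign = -, move left. Bounds: (3, 4). Value = 7/2
The surreal number with sign expansion ++++- is 7/2.

7/2


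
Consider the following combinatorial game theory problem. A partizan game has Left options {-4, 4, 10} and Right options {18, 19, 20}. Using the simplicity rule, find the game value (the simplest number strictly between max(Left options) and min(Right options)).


Left options: {-4, 4, 10}, max = 10
Right options: {18, 19, 20}, min = 18
All options are numbers and max(Left) < min(Right), so by the simplicity theorem the value is the simplest (earliest-born) number strictly between 10 and 18.
Integers 11 through 17 all lie strictly between 10 and 18.
Among integers, the simplest (lowest birthday = smallest |n|; 0 is born on day 0, +-n on day n) is 11.
No non-integer in the interval can be simpler: if x is a non-integer in the interval, then floor(x) or ceil(x) also lies in the interval (the interval contains an integer), and both are proper prefixes of x's sign expansion, i.e. born earlier. So the game value is 11.
Game value = 11

11


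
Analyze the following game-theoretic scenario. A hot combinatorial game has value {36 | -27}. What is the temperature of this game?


The game is {36 | -27}, a switch {a | b} with numbers a > b.
Cooling {a | b} by t gives {a - t | b + t}, which stops being hot when a - t = b + t, i.e. at t = (a - b)/2. So the temperature of a switch is (a - b)/2.
Temperature = (Left option - Right option) / 2
= (36 - (-27)) / 2
= 63 / 2
= 63/2

63/2


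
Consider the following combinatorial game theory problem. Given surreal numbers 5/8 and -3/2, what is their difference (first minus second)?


x = 5/8, y = -3/2
Converting to common denominator: 8
x = 5/8, y = -12/8
x - y = 5/8 - -3/2 = 17/8

17/8


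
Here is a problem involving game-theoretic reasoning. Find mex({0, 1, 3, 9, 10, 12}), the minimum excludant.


Set = {0, 1, 3, 9, 10, 12}
0 is in the set.
1 is in the set.
2 is NOT in the set. This is the mex.
mex = 2

2


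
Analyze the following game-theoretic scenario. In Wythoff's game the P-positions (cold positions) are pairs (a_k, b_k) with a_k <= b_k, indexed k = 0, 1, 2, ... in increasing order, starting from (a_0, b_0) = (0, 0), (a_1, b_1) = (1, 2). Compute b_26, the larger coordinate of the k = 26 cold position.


By Wythoff's theorem, a_k = floor(k * phi) and b_k = floor(k * phi^2) = a_k + k, where phi = (1 + sqrt(5))/2 is the golden ratio.
phi = (1 + sqrt(5))/2 = 1.618034
phi^2 = phi + 1 = 2.618034
k = 26
k * phi^2 = 26 * 2.618034 = 68.068884
b_26 = floor(k * phi^2) = 68 (check: a_26 + k = 42 + 26 = 68)

68


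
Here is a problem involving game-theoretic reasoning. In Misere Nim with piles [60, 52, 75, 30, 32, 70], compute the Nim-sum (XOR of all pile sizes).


We need the XOR (exclusive or) of all pile sizes.
After XOR-ing pile 1 (size 60): 0 XOR 60 = 60
After XOR-ing pile 2 (size 52): 60 XOR 52 = 8
After XOR-ing pile 3 (size 75): 8 XOR 75 = 67
After XOR-ing pile 4 (size 30): 67 XOR 30 = 93
After XOR-ing pile 5 (size 32): 93 XOR 32 = 125
After XOR-ing pile 6 (size 70): 125 XOR 70 = 59
The Nim-value of this position is 59.

59


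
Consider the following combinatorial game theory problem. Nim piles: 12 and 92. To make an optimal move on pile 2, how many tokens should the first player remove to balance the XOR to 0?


Piles: 12 and 92
Current XOR: 12 XOR 92 = 80 (non-zero, so this is an N-position).
To make the XOR zero, we need to find a move that balances the piles.
For pile 2 (size 92): target = 92 XOR 80 = 12
We reduce pile 2 from 92 to 12.
Tokens removed: 92 - 12 = 80
Verification: 12 XOR 12 = 0

80


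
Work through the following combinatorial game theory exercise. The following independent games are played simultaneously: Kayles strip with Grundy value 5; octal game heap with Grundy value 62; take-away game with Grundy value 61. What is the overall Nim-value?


By the Sprague-Grundy theorem, the Grundy value of a sum of games is the XOR of individual Grundy values.
Kayles strip: Grundy value = 5. Running XOR: 0 XOR 5 = 5
octal game heap: Grundy value = 62. Running XOR: 5 XOR 62 = 59
take-away game: Grundy value = 61. Running XOR: 59 XOR 61 = 6
The combined Grundy value is 6.

6


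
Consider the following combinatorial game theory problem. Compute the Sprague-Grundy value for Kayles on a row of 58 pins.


Kayles: a move removes 1 or 2 adjacent pins from a contiguous row.
Removing pins from a row of k leaves two independent rows (a, b) with a + b = k - 1 (one pin) or a + b = k - 2 (two pins); an end removal gives a = 0.
By Sprague-Grundy, G(k) = mex{ G(a) XOR G(b) } over all these splits. G(0) = 0.
G(1): splits (0,0):0^0=0 -> mex({0}) = 1
G(2): splits (0,1):0^1=1 (0,0):0^0=0 -> mex({0, 1}) = 2
G(3): splits (0,2):0^2=2 (1,1):1^1=0 (0,1):0^1=1 -> mex({0, 1, 2}) = 3
G(4): splits (0,3):0^3=3 (1,2):1^2=3 (0,2):0^2=2 (1,1):1^1=0 -> mex({0, 2, 3}) = 1
G(5): splits (0,4):0^1=1 (1,3):1^3=2 (2,2):2^2=0 (0,3):0^3=3 (1,2):1^2=3 -> mex({0, 1, 2, 3}) = 4
G(6) = mex({0, 1, 2, 4}) = 3
G(7) = mex({0, 1, 3, 4, 5}) = 2
G(8) = mex({0, 2, 3, 5, 6}) = 1
G(9) = mex({0, 1, 2, 3, 6, 7}) = 4
G(10) = mex({0, 1, 3, 4, 5, 7}) = 2
G(11) = mex({0, 1, 2, 3, 4, 5}) = 6
G(12) = mex({0, 1, 2, 3, 5, 6, 7}) = 4
G(13) = mex({0, 2, 3, 4, 6, 7}) = 1
G(14) = mex({0, 1, 4, 5, 6, 7}) = 2
G(15) = mex({0, 1, 2, 3, 4, 5, 6}) = 7
G(16) = mex({0, 2, 3, 5, 6, 7}) = 1
G(17) = mex({0, 1, 2, 3, 5, 6, 7}) = 4
G(18) = mex({0, 1, 2, 4, 5, 6}) = 3
G(19) = mex({0, 1, 3, 4, 5, 7}) = 2
G(20) = mex({0, 2, 3, 4, 5, 6, 7}) = 1
G(21) = mex({0, 1, 2, 3, 5, 6, 7}) = 4
G(22) = mex({0, 1, 2, 3, 4, 5, 7}) = 6
G(23) = mex({0, 1, 2, 3, 4, 5, 6}) = 7
G(24) = mex({0, 1, 2, 3, 5, 6, 7}) = 4
G(25) = mex({0, 2, 3, 4, 6, 7}) = 1
G(26) = mex({0, 1, 3, 4, 5, 6, 7}) = 2
G(27) = mex({0, 1, 2, 3, 4, 5, 6, 7}) = 8
G(28) = mex({0, 1, 2, 3, 4, 6, 7, 8}) = 5
G(29) = mex({0, 1, 2, 3, 5, 6, 7, 8, 9}) = 4
G(30) = mex({0, 1, 2, 3, 4, 5, 6, 9, 10}) = 7
G(31) = mex({0, 1, 3, 4, 5, 7, 10, 11}) = 2
G(32) = mex({0, 2, 3, 4, 5, 6, 7, 9, 11}) = 1
G(33) = mex({0, 1, 2, 3, 4, 5, 6, 7, 9, 12}) = 8
G(34) = mex({0, 1, 2, 3, 4, 5, 7, 8, 11, 12}) = 6
G(35) = mex({0, 1, 2, 3, 4, 5, 6, 8, 9, 10, 11}) = 7
G(36) = mex({0, 1, 2, 3, 5, 6, 7, 9, 10}) = 4
G(37) = mex({0, 2, 3, 4, 6, 7, 9, 10, 11, 12}) = 1
G(38) = mex({0, 1, 3, 4, 5, 6, 7, 9, 10, 11, 12}) = 2
G(39) = mex({0, 1, 2, 4, 5, 6, 7, 9, 10, 12, 14}) = 3
G(40) = mex({0, 2, 3, 4, 6, 7, 11, 12, 14}) = 1
G(41) = mex({0, 1, 2, 3, 5, 6, 7, 9, 10, 11, 12}) = 4
G(42) = mex({0, 1, 2, 3, 4, 5, 6, 9, 10}) = 7
G(43) = mex({0, 1, 3, 4, 5, 7, 9, 10, 12, 15}) = 2
G(44) = mex({0, 2, 3, 4, 5, 6, 7, 9, 10, 12, 15}) = 1
G(45) = mex({0, 1, 2, 3, 4, 5, 6, 7, 9, 10, 12, 14}) = 8
G(46) = mex({0, 1, 3, 4, 5, 7, 8, 11, 12, 14}) = 2
G(47) = mex({0, 1, 2, 3, 4, 5, 6, 8, 9, 10, 11, 12}) = 7
G(48) = mex({0, 1, 2, 3, 5, 6, 7, 9, 10}) = 4
G(49) = mex({0, 2, 3, 4, 6, 7, 9, 10, 11, 12, 15}) = 1
G(50) = mex({0, 1, 4, 5, 6, 7, 9, 11, 12, 14, 15}) = 2
G(51) = mex({0, 1, 2, 3, 4, 5, 6, 7, 9, 12, 14, 15}) = 8
G(52) = mex({0, 2, 3, 4, 5, 6, 7, 8, 11, 12, 15}) = 1
G(53) = mex({0, 1, 2, 3, 5, 6, 7, 8, 9, 10, 11, 12}) = 4
G(54) = mex({0, 1, 2, 3, 4, 5, 6, 9, 10}) = 7
G(55) = mex({0, 1, 3, 4, 5, 7, 9, 10, 11, 12}) = 2
G(56) = mex({0, 2, 3, 4, 5, 6, 7, 9, 10, 11, 12, 13, 14}) = 1
G(57) = mex({0, 1, 2, 3, 5, 6, 7, 9, 10, 12, 13, 14, 15}) = 4
G(58) = mex({0, 1, 3, 4, 5, 7, 11, 12, 14, 15}) = 2
Therefore G(58) = 2.

2


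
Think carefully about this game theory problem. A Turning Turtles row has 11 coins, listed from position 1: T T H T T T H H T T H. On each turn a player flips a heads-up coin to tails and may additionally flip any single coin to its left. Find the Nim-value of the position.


Coins: T T H T T T H H T T H
Key fact: a single head at position k behaves exactly like a Nim heap of size k (turning it to T and optionally flipping a coin at j < k corresponds to moving the heap from k to j, or to 0), and heads combine as a disjunctive sum (two heads at the same place would cancel, matching j XOR j = 0). So the Nim-value is the XOR of the 1-indexed positions of the heads.
Face-up positions (1-indexed): [3, 7, 8, 11]
XOR 0 with 3: 0 XOR 3 = 3
XOR 3 with 7: 3 XOR 7 = 4
XOR 4 with 8: 4 XOR 8 = 12
XOR 12 with 11: 12 XOR 11 = 7
Nim-value = 7

7


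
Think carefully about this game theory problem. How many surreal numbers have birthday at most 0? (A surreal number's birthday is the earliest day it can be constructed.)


Day 0: {|} = 0 is born. Count = 1.
Day n: the number of surreal numbers born by day n is 2^(n+1) - 1.
By day 0: 2^1 - 1 = 1
By day 0: 1 surreal numbers.

1


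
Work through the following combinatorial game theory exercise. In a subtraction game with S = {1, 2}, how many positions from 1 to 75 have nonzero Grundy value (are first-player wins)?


Subtraction set S = {1, 2}, so G(n) = n mod 3.
G(n) = 0 when n is a multiple of 3.
Multiples of 3 in [1, 75]: 25
N-positions (nonzero Grundy) = 75 - 25 = 50

50


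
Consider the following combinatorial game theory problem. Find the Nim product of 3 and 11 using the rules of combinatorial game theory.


Nim multiplication is bilinear over XOR: (u XOR v) * w = (u*w) XOR (v*w).
So we split each operand into its bit components and XOR the pairwise Nim products.
3 = 1 + 2 (as XOR of powers of 2).
11 = 1 + 2 + 8 (as XOR of powers of 2).
Using the standard Nim-product table on single bits:
  2*2 = 3,   2*4 = 8,   2*8 = 12,
  4*4 = 6,   4*8 = 11,  8*8 = 13,
and  1*x = x (identity), k*l = l*k (commutative).
Pairwise Nim products:
  1 * 1 = 1
  1 * 2 = 2
  1 * 8 = 8
  2 * 1 = 2
  2 * 2 = 3
  2 * 8 = 12
XOR them: 1 XOR 2 XOR 8 XOR 2 XOR 3 XOR 12 = 6.
Result: 3 * 11 = 6 (in Nim).

6


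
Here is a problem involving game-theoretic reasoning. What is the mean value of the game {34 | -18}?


Game = {34 | -18}, a switch {a | b} with numbers a > b.
Its thermograph has left wall a - t and right wall b + t, which meet at t = (a - b)/2, where both equal (a + b)/2. So the mast (mean value) is at (a + b)/2.
Mean = (34 + (-18))/2 = 16/2 = 8

8


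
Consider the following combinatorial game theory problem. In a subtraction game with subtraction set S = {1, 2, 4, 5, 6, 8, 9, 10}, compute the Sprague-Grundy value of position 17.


The subtraction set is S = {1, 2, 4, 5, 6, 8, 9, 10}.
G(k) = mex{ G(k - s) : s in S, s <= k }. We compute iteratively: G(0) = 0.
G(1) = mex({0}) = 1
G(2) = mex({0, 1}) = 2
G(3) = mex({1, 2}) = 0
G(4) = mex({0, 2}) = 1
G(5) = mex({0, 1}) = 2
G(6) = mex({0, 1, 2}) = 3
G(7) = mex({0, 1, 2, 3}) = 4
G(8) = mex({0, 1, 2, 3, 4}) = 5
G(9) = mex({0, 1, 2, 4, 5}) = 3
G(10) = mex({0, 1, 2, 3, 5}) = 4
G(11) = mex({0, 1, 2, 3, 4}) = 5
G(12) = mex({0, 1, 2, 3, 4, 5}) = 6
G(13) = mex({0, 1, 2, 3, 4, 5, 6}) = 7
G(14) = mex({1, 2, 3, 4, 5, 6, 7}) = 0
G(15) = mex({0, 2, 3, 4, 5, 7}) = 1
G(16) = mex({0, 1, 3, 4, 5, 6}) = 2
G(17) = mex({1, 2, 3, 4, 5, 6, 7}) = 0
Therefore G(17) = 0.

0


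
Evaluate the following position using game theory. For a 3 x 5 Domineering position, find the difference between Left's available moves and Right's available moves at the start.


Board is 3 x 5 (rows x cols).
Left (vertical) placements: (rows-1) * cols = 2 * 5 = 10
Right (horizontal) placements: rows * (cols-1) = 3 * 4 = 12
Advantage = Left - Right = 10 - 12 = -2

-2


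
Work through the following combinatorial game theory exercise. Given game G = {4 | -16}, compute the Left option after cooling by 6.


Original game: {4 | -16} (a switch {a | b} with a > b).
Cooling by t (for t below the temperature (a - b)/2 = 10) taxes each move by t: {a | b} cooled by t is {a - t | b + t}.
Cooling amount: t = 6
Cooled Left option: 4 - 6 = -2
Cooled Right option: -16 + 6 = -10
Cooled game: {-2 | -10}
Left option = -2

-2


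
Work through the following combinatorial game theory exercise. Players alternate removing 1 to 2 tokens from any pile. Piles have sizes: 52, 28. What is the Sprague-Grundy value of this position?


Subtraction set: {1, 2}
For this subtraction set, G(n) = n mod 3 (period = max + 1 = 3).
Pile 1 (size 52): G(52) = 52 mod 3 = 1
Pile 2 (size 28): G(28) = 28 mod 3 = 1
Total Grundy value = XOR of all: 1 XOR 1 = 0

0


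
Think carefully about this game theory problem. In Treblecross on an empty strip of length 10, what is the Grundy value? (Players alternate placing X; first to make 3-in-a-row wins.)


Treblecross: place X on empty cells; 3-in-a-row wins.
Playing within two cells of an existing X lets the opponent win at once, so sensible play treats the cells i-2..i+2 around each X as dead. The player left with no safe cell loses, so this is a normal-play take-away game on strips of safe cells.
Placing X at cell i (0-indexed) of a strip of k safe cells leaves independent strips of sizes max(0, i-2) and max(0, k-i-3). Hence G(k) = mex{ G(max(0,i-2)) XOR G(max(0,k-i-3)) : 0 <= i < k }, with G(0) = 0.
G(1): splits (0,0):0^0=0 -> mex({0}) = 1
G(2): splits (0,0):0^0=0 -> mex({0}) = 1
G(3): splits (0,0):0^0=0 -> mex({0}) = 1
G(4): splits (0,1):0^1=1 (0,0):0^0=0 -> mex({0, 1}) = 2
G(5): splits (0,2):0^1=1 (0,1):0^1=1 (0,0):0^0=0 -> mex({0, 1}) = 2
G(6) = mex({1}) = 0
G(7) = mex({0, 1, 2}) = 3
G(8) = mex({0, 1, 2}) = 3
G(9) = mex({0, 2}) = 1
G(10) = mex({0, 2, 3}) = 1
Therefore G(10) = 1.

1


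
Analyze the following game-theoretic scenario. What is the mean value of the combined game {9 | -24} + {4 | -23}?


G1 = {9 | -24}, G2 = {4 | -23}
Each is a switch {a | b} with numbers a > b; its mean value is (a + b)/2, and mean value is additive over game sums: m(G1 + G2) = m(G1) + m(G2).
Mean of G1 = (9 + (-24))/2 = -15/2 = -15/2
Mean of G2 = (4 + (-23))/2 = -19/2 = -19/2
Mean of G1 + G2 = -15/2 + -19/2 = -17

-17


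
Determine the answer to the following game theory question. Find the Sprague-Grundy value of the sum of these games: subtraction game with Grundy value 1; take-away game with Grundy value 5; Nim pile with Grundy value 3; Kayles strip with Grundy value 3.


By the Sprague-Grundy theorem, the Grundy value of a sum of games is the XOR of individual Grundy values.
subtraction game: Grundy value = 1. Running XOR: 0 XOR 1 = 1
take-away game: Grundy value = 5. Running XOR: 1 XOR 5 = 4
Nim pile: Grundy value = 3. Running XOR: 4 XOR 3 = 7
Kayles strip: Grundy value = 3. Running XOR: 7 XOR 3 = 4
The combined Grundy value is 4.

4


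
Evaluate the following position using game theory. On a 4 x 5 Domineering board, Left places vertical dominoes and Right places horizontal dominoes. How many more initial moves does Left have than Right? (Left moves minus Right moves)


Board is 4 x 5 (rows x cols).
Left (vertical) placements: (rows-1) * cols = 3 * 5 = 15
Right (horizontal) placements: rows * (cols-1) = 4 * 4 = 16
Advantage = Left - Right = 15 - 16 = -1

-1


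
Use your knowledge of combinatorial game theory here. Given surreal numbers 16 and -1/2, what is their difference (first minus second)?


x = 16, y = -1/2
Converting to common denominator: 2
x = 32/2, y = -1/2
x - y = 16 - -1/2 = 33/2

33/2


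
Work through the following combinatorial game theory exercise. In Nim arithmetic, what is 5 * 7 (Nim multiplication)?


Nim multiplication is bilinear over XOR: (u XOR v) * w = (u*w) XOR (v*w).
So we split each operand into its bit components and XOR the pairwise Nim products.
5 = 1 + 4 (as XOR of powers of 2).
7 = 1 + 2 + 4 (as XOR of powers of 2).
Using the standard Nim-product table on single bits:
  2*2 = 3,   2*4 = 8,   2*8 = 12,
  4*4 = 6,   4*8 = 11,  8*8 = 13,
and  1*x = x (identity), k*l = l*k (commutative).
Pairwise Nim products:
  1 * 1 = 1
  1 * 2 = 2
  1 * 4 = 4
  4 * 1 = 4
  4 * 2 = 8
  4 * 4 = 6
XOR them: 1 XOR 2 XOR 4 XOR 4 XOR 8 XOR 6 = 13.
Result: 5 * 7 = 13 (in Nim).

13


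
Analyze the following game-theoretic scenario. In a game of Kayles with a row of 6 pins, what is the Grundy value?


Kayles: a move removes 1 or 2 adjacent pins from a contiguous row.
Removing pins from a row of k leaves two independent rows (a, b) with a + b = k - 1 (one pin) or a + b = k - 2 (two pins); an end removal gives a = 0.
By Sprague-Grundy, G(k) = mex{ G(a) XOR G(b) } over all these splits. G(0) = 0.
G(1): splits (0,0):0^0=0 -> mex({0}) = 1
G(2): splits (0,1):0^1=1 (0,0):0^0=0 -> mex({0, 1}) = 2
G(3): splits (0,2):0^2=2 (1,1):1^1=0 (0,1):0^1=1 -> mex({0, 1, 2}) = 3
G(4): splits (0,3):0^3=3 (1,2):1^2=3 (0,2):0^2=2 (1,1):1^1=0 -> mex({0, 2, 3}) = 1
G(5): splits (0,4):0^1=1 (1,3):1^3=2 (2,2):2^2=0 (0,3):0^3=3 (1,2):1^2=3 -> mex({0, 1, 2, 3}) = 4
G(6) = mex({0, 1, 2, 4}) = 3
Therefore G(6) = 3.

3


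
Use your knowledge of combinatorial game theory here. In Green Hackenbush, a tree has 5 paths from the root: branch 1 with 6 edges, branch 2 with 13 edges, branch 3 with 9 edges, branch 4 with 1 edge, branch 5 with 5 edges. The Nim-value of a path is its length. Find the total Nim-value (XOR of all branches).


The tree has 5 branches from the ground vertex.
In Green Hackenbush, the Nim-value of a simple path of length k is k.
Branch 1: length 6, Nim-value = 6
Branch 2: length 13, Nim-value = 13
Branch 3: length 9, Nim-value = 9
Branch 4: length 1, Nim-value = 1
Branch 5: length 5, Nim-value = 5
Total Nim-value = XOR of all branch values:
0 XOR 6 = 6
6 XOR 13 = 11
11 XOR 9 = 2
2 XOR 1 = 3
3 XOR 5 = 6
Nim-value of the tree = 6

6


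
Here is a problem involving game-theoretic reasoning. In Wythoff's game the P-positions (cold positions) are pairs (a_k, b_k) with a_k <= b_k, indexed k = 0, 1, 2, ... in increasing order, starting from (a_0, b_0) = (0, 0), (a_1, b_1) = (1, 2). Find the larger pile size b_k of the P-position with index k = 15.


By Wythoff's theorem, a_k = floor(k * phi) and b_k = floor(k * phi^2) = a_k + k, where phi = (1 + sqrt(5))/2 is the golden ratio.
phi = (1 + sqrt(5))/2 = 1.618034
phi^2 = phi + 1 = 2.618034
k = 15
k * phi^2 = 15 * 2.618034 = 39.270510
b_15 = floor(k * phi^2) = 39 (check: a_15 + k = 24 + 15 = 39)

39


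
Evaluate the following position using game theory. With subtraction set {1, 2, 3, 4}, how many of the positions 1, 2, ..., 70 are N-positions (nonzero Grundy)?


Subtraction set S = {1, 2, 3, 4}, so G(n) = n mod 5.
G(n) = 0 when n is a multiple of 5.
Multiples of 5 in [1, 70]: 14
N-positions (nonzero Grundy) = 70 - 14 = 56

56


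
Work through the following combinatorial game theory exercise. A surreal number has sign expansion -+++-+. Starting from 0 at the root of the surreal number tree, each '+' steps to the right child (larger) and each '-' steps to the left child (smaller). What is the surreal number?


Sign expansion: -+++-+
Rule: track bounds (lo, hi), initially (-inf, +inf). On '+', the current value becomes lo and we move to the simplest number in (value, hi): value + 1 if hi = +inf, otherwise the midpoint (value + hi)/2. On '-', the current value becomes hi and we move to value - 1 if lo = -inf, otherwise the midpoint (lo + value)/2.
Start at 0.
Step 1: sign = -, move left. Bounds: (-inf, 0). Value = -1
Step 2: sign = +, move right. Bounds: (-1, 0). Value = -1/2
Step 3: sign = +, move right. Bounds: (-1/2, 0). Value = -1/4
Step 4: sign = +, move right. Bounds: (-1/4, 0). Value = -1/8
Step 5: sign = -, move left. Bounds: (-1/4, -1/8). Value = -3/16
Step 6: sign = +, move right. Bounds: (-3/16, -1/8). Value = -5/32
The surreal number with sign expansion -+++-+ is -5/32.

-5/32


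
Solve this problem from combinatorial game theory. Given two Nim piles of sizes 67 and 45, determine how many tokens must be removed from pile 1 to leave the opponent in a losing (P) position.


Piles: 67 and 45
Current XOR: 67 XOR 45 = 110 (non-zero, so this is an N-position).
To make the XOR zero, we need to find a move that balances the piles.
For pile 1 (size 67): target = 67 XOR 110 = 45
We reduce pile 1 from 67 to 45.
Tokens removed: 67 - 45 = 22
Verification: 45 XOR 45 = 0

22


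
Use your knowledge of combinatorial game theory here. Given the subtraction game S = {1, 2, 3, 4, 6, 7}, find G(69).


The subtraction set is S = {1, 2, 3, 4, 6, 7}.
G(k) = mex{ G(k - s) : s in S, s <= k }. We compute iteratively: G(0) = 0.
G(1) = mex({0}) = 1
G(2) = mex({0, 1}) = 2
G(3) = mex({0, 1, 2}) = 3
G(4) = mex({0, 1, 2, 3}) = 4
G(5) = mex({1, 2, 3, 4}) = 0
G(6) = mex({0, 2, 3, 4}) = 1
G(7) = mex({0, 1, 3, 4}) = 2
G(8) = mex({0, 1, 2, 4}) = 3
G(9) = mex({0, 1, 2, 3}) = 4
G(10) = mex({1, 2, 3, 4}) = 0
G(11) = mex({0, 2, 3, 4}) = 1
Observe that G(5)..G(11) = 0, 1, 2, 3, 4, 0, 1 repeats G(0)..G(6) = 0, 1, 2, 3, 4, 0, 1.
For k >= max(S) = 7, G(k) is determined by the previous 7 values G(k-7)..G(k-1); a window of 7 consecutive values has recurred shifted by 5, so by induction G(k + 5) = G(k) for all k >= 0: the sequence is periodic from the start with period 5.
One period: G(0..4) = 0, 1, 2, 3, 4.
69 mod 5 = 4, so G(69) = G(4) = 4.

4


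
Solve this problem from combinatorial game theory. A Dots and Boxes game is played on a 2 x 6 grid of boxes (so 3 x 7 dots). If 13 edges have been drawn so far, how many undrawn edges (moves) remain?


Grid: 2 x 6 boxes, i.e. 3 rows and 7 columns of dots.
Horizontal edges: (rows + 1) * cols = 3 * 6 = 18
Vertical edges: rows * (cols + 1) = 2 * 7 = 14
Total edges: 18 + 14 = 32
Edges drawn: 13
Remaining: 32 - 13 = 19

19


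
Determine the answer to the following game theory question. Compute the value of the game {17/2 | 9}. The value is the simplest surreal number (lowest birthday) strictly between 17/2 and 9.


Left options: {17/2}, max = 17/2
Right options: {9}, min = 9
All options are numbers and max(Left) < min(Right), so by the simplicity theorem the value is the simplest (earliest-born) number strictly between 17/2 and 9.
No integer lies strictly between 17/2 and 9, so the value is the dyadic rational m/2^k in the interval with the smallest k (then m odd); search k = 1, 2, ...:
Denominator 2: no odd multiple of 1/2 lies strictly between 17/2 and 9.
Denominator 4: 35/4 lies strictly between 17/2 and 9 -- found.
The simplest number in the interval is 35/4.
Game value = 35/4

35/4


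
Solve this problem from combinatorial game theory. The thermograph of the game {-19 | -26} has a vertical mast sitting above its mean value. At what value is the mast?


Game = {-19 | -26}, a switch {a | b} with numbers a > b.
Its thermograph has left wall a - t and right wall b + t, which meet at t = (a - b)/2, where both equal (a + b)/2. So the mast (mean value) is at (a + b)/2.
Mean = (-19 + (-26))/2 = -45/2 = -45/2

-45/2


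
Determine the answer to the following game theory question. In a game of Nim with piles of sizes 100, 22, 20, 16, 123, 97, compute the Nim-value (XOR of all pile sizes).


We need the XOR (exclusive or) of all pile sizes.
After XOR-ing pile 1 (size 100): 0 XOR 100 = 100
After XOR-ing pile 2 (size 22): 100 XOR 22 = 114
After XOR-ing pile 3 (size 20): 114 XOR 20 = 102
After XOR-ing pile 4 (size 16): 102 XOR 16 = 118
After XOR-ing pile 5 (size 123): 118 XOR 123 = 13
After XOR-ing pile 6 (size 97): 13 XOR 97 = 108
The Nim-value of this position is 108.

108


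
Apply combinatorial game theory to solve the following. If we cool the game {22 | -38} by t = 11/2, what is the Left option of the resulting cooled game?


Original game: {22 | -38} (a switch {a | b} with a > b).
Cooling by t (for t below the temperature (a - b)/2 = 30) taxes each move by t: {a | b} cooled by t is {a - t | b + t}.
Cooling amount: t = 11/2
Cooled Left option: 22 - 11/2 = 33/2
Cooled Right option: -38 + 11/2 = -65/2
Cooled game: {33/2 | -65/2}
Left option = 33/2

33/2


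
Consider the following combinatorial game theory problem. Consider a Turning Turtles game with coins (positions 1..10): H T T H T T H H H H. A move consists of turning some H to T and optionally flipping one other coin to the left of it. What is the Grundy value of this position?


Coins: H T T H T T H H H H
Key fact: a single head at position k behaves exactly like a Nim heap of size k (turning it to T and optionally flipping a coin at j < k corresponds to moving the heap from k to j, or to 0), and heads combine as a disjunctive sum (two heads at the same place would cancel, matching j XOR j = 0). So the Nim-value is the XOR of the 1-indexed positions of the heads.
Face-up positions (1-indexed): [1, 4, 7, 8, 9, 10]
XOR 0 with 1: 0 XOR 1 = 1
XOR 1 with 4: 1 XOR 4 = 5
XOR 5 with 7: 5 XOR 7 = 2
XOR 2 with 8: 2 XOR 8 = 10
XOR 10 with 9: 10 XOR 9 = 3
XOR 3 with 10: 3 XOR 10 = 9
Nim-value = 9

9


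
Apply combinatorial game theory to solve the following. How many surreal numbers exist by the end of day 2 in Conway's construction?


Day 0: {|} = 0 is born. Count = 1.
Day n: the number of surreal numbers born by day n is 2^(n+1) - 1.
By day 0: 2^1 - 1 = 1
By day 1: 2^2 - 1 = 3
By day 2: 2^3 - 1 = 7
By day 2: 7 surreal numbers.

7


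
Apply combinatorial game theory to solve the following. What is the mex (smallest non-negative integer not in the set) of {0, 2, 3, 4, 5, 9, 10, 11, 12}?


Set = {0, 2, 3, 4, 5, 9, 10, 11, 12}
0 is in the set.
1 is NOT in the set. This is the mex.
mex = 1

1


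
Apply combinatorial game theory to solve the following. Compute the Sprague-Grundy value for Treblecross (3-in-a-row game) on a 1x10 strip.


Treblecross: place X on empty cells; 3-in-a-row wins.
Playing within two cells of an existing X lets the opponent win at once, so sensible play treats the cells i-2..i+2 around each X as dead. The player left with no safe cell loses, so this is a normal-play take-away game on strips of safe cells.
Placing X at cell i (0-indexed) of a strip of k safe cells leaves independent strips of sizes max(0, i-2) and max(0, k-i-3). Hence G(k) = mex{ G(max(0,i-2)) XOR G(max(0,k-i-3)) : 0 <= i < k }, with G(0) = 0.
G(1): splits (0,0):0^0=0 -> mex({0}) = 1
G(2): splits (0,0):0^0=0 -> mex({0}) = 1
G(3): splits (0,0):0^0=0 -> mex({0}) = 1
G(4): splits (0,1):0^1=1 (0,0):0^0=0 -> mex({0, 1}) = 2
G(5): splits (0,2):0^1=1 (0,1):0^1=1 (0,0):0^0=0 -> mex({0, 1}) = 2
G(6) = mex({1}) = 0
G(7) = mex({0, 1, 2}) = 3
G(8) = mex({0, 1, 2}) = 3
G(9) = mex({0, 2}) = 1
G(10) = mex({0, 2, 3}) = 1
Therefore G(10) = 1.

1


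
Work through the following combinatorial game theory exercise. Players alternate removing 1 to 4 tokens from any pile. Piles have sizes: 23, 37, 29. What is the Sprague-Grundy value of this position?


Subtraction set: {1, 2, 3, 4}
For this subtraction set, G(n) = n mod 5 (period = max + 1 = 5).
Pile 1 (size 23): G(23) = 23 mod 5 = 3
Pile 2 (size 37): G(37) = 37 mod 5 = 2
Pile 3 (size 29): G(29) = 29 mod 5 = 4
Total Grundy value = XOR of all: 3 XOR 2 XOR 4 = 5

5


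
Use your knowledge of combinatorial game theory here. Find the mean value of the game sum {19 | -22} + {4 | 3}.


G1 = {19 | -22}, G2 = {4 | 3}
Each is a switch {a | b} with numbers a > b; its mean value is (a + b)/2, and mean value is additive over game sums: m(G1 + G2) = m(G1) + m(G2).
Mean of G1 = (19 + (-22))/2 = -3/2 = -3/2
Mean of G2 = (4 + (3))/2 = 7/2 = 7/2
Mean of G1 + G2 = -3/2 + 7/2 = 2

2


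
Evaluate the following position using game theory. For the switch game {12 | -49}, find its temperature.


The game is {12 | -49}, a switch {a | b} with numbers a > b.
Cooling {a | b} by t gives {a - t | b + t}, which stops being hot when a - t = b + t, i.e. at t = (a - b)/2. So the temperature of a switch is (a - b)/2.
Temperature = (Left option - Right option) / 2
= (12 - (-49)) / 2
= 61 / 2
= 61/2

61/2


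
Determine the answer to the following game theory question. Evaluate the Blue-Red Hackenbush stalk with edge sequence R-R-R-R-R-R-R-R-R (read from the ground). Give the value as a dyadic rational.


Edges (from ground): R-R-R-R-R-R-R-R-R
By Berlekamp's sign-expansion rule, a Blue-Red Hackenbush stalk has the value of the surreal number whose sign sequence is the edge sequence with B -> + and R -> -.
Sign sequence: ---------
Trace the sign expansion in the surreal number tree, starting from 0:
Edge 1: R (sign -) -> bounds (-inf, 0), value = -1
Edge 2: R (sign -) -> bounds (-inf, -1), value = -2
Edge 3: R (sign -) -> bounds (-inf, -2), value = -3
Edge 4: R (sign -) -> bounds (-inf, -3), value = -4
Edge 5: R (sign -) -> bounds (-inf, -4), value = -5
Edge 6: R (sign -) -> bounds (-inf, -5), value = -6
Edge 7: R (sign -) -> bounds (-inf, -6), value = -7
Edge 8: R (sign -) -> bounds (-inf, -7), value = -8
Edge 9: R (sign -) -> bounds (-inf, -8), value = -9
Game value = -9

-9


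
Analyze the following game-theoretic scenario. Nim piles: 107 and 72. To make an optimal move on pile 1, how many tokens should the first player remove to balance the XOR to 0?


Piles: 107 and 72
Current XOR: 107 XOR 72 = 35 (non-zero, so this is an N-position).
To make the XOR zero, we need to find a move that balances the piles.
For pile 1 (size 107): target = 107 XOR 35 = 72
We reduce pile 1 from 107 to 72.
Tokens removed: 107 - 72 = 35
Verification: 72 XOR 72 = 0

35


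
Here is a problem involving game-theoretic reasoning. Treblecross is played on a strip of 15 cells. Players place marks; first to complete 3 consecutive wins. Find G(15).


Treblecross: place X on empty cells; 3-in-a-row wins.
Playing within two cells of an existing X lets the opponent win at once, so sensible play treats the cells i-2..i+2 around each X as dead. The player left with no safe cell loses, so this is a normal-play take-away game on strips of safe cells.
Placing X at cell i (0-indexed) of a strip of k safe cells leaves independent strips of sizes max(0, i-2) and max(0, k-i-3). Hence G(k) = mex{ G(max(0,i-2)) XOR G(max(0,k-i-3)) : 0 <= i < k }, with G(0) = 0.
G(1): splits (0,0):0^0=0 -> mex({0}) = 1
G(2): splits (0,0):0^0=0 -> mex({0}) = 1
G(3): splits (0,0):0^0=0 -> mex({0}) = 1
G(4): splits (0,1):0^1=1 (0,0):0^0=0 -> mex({0, 1}) = 2
G(5): splits (0,2):0^1=1 (0,1):0^1=1 (0,0):0^0=0 -> mex({0, 1}) = 2
G(6) = mex({1}) = 0
G(7) = mex({0, 1, 2}) = 3
G(8) = mex({0, 1, 2}) = 3
G(9) = mex({0, 2}) = 1
G(10) = mex({0, 2, 3}) = 1
G(11) = mex({0, 3}) = 1
G(12) = mex({1, 3}) = 0
G(13) = mex({0, 1, 2, 3}) = 4
G(14) = mex({0, 1, 2}) = 3
G(15) = mex({0, 1, 2}) = 3
Therefore G(15) = 3.

3


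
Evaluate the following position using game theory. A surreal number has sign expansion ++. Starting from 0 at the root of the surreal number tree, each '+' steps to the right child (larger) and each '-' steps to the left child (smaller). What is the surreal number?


Sign expansion: ++
Rule: track bounds (lo, hi), initially (-inf, +inf). On '+', the current value becomes lo and we move to the simplest number in (value, hi): value + 1 if hi = +inf, otherwise the midpoint (value + hi)/2. On '-', the current value becomes hi and we move to value - 1 if lo = -inf, otherwise the midpoint (lo + value)/2.
Start at 0.
Step 1: sign = +, move right. Bounds: (0, +inf). Value = 1
Step 2: sign = +, move right. Bounds: (1, +inf). Value = 2
The surreal number with sign expansion ++ is 2.

2


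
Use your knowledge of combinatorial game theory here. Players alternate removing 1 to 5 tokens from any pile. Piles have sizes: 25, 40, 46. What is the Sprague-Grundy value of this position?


Subtraction set: {1, 2, 3, 4, 5}
For this subtraction set, G(n) = n mod 6 (period = max + 1 = 6).
Pile 1 (size 25): G(25) = 25 mod 6 = 1
Pile 2 (size 40): G(40) = 40 mod 6 = 4
Pile 3 (size 46): G(46) = 46 mod 6 = 4
Total Grundy value = XOR of all: 1 XOR 4 XOR 4 = 1

1


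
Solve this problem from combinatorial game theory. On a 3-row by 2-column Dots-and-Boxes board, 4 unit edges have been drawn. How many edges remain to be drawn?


Grid: 3 x 2 boxes, i.e. 4 rows and 3 columns of dots.
Horizontal edges: (rows + 1) * cols = 4 * 2 = 8
Vertical edges: rows * (cols + 1) = 3 * 3 = 9
Total edges: 8 + 9 = 17
Edges drawn: 4
Remaining: 17 - 4 = 13

13


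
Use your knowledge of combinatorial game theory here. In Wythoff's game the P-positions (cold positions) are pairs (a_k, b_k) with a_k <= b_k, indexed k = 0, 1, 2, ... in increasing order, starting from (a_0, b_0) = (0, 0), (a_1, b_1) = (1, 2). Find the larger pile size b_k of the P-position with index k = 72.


By Wythoff's theorem, a_k = floor(k * phi) and b_k = floor(k * phi^2) = a_k + k, where phi = (1 + sqrt(5))/2 is the golden ratio.
phi = (1 + sqrt(5))/2 = 1.618034
phi^2 = phi + 1 = 2.618034
k = 72
k * phi^2 = 72 * 2.618034 = 188.498447
b_72 = floor(k * phi^2) = 188 (check: a_72 + k = 116 + 72 = 188)

188


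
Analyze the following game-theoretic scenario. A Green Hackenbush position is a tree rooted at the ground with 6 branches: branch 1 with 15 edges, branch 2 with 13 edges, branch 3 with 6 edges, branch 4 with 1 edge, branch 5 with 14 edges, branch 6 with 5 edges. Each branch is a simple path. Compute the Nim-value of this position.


The tree has 6 branches from the ground vertex.
In Green Hackenbush, the Nim-value of a simple path of length k is k.
Branch 1: length 15, Nim-value = 15
Branch 2: length 13, Nim-value = 13
Branch 3: length 6, Nim-value = 6
Branch 4: length 1, Nim-value = 1
Branch 5: length 14, Nim-value = 14
Branch 6: length 5, Nim-value = 5
Total Nim-value = XOR of all branch values:
0 XOR 15 = 15
15 XOR 13 = 2
2 XOR 6 = 4
4 XOR 1 = 5
5 XOR 14 = 11
11 XOR 5 = 14
Nim-value of the tree = 14

14


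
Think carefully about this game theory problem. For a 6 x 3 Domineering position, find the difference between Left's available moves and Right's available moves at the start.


Board is 6 x 3 (rows x cols).
Left (vertical) placements: (rows-1) * cols = 5 * 3 = 15
Right (horizontal) placements: rows * (cols-1) = 6 * 2 = 12
Advantage = Left - Right = 15 - 12 = 3

3


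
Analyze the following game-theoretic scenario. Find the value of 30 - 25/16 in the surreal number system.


x = 30, y = 25/16
Converting to common denominator: 16
x = 480/16, y = 25/16
x - y = 30 - 25/16 = 455/16

455/16


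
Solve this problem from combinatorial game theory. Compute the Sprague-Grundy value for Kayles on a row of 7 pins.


Kayles: a move removes 1 or 2 adjacent pins from a contiguous row.
Removing pins from a row of k leaves two independent rows (a, b) with a + b = k - 1 (one pin) or a + b = k - 2 (two pins); an end removal gives a = 0.
By Sprague-Grundy, G(k) = mex{ G(a) XOR G(b) } over all these splits. G(0) = 0.
G(1): splits (0,0):0^0=0 -> mex({0}) = 1
G(2): splits (0,1):0^1=1 (0,0):0^0=0 -> mex({0, 1}) = 2
G(3): splits (0,2):0^2=2 (1,1):1^1=0 (0,1):0^1=1 -> mex({0, 1, 2}) = 3
G(4): splits (0,3):0^3=3 (1,2):1^2=3 (0,2):0^2=2 (1,1):1^1=0 -> mex({0, 2, 3}) = 1
G(5): splits (0,4):0^1=1 (1,3):1^3=2 (2,2):2^2=0 (0,3):0^3=3 (1,2):1^2=3 -> mex({0, 1, 2, 3}) = 4
G(6) = mex({0, 1, 2, 4}) = 3
G(7) = mex({0, 1, 3, 4, 5}) = 2
Therefore G(7) = 2.

2


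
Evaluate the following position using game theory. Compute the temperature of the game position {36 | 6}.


The game is {36 | 6}, a switch {a | b} with numbers a > b.
Cooling {a | b} by t gives {a - t | b + t}, which stops being hot when a - t = b + t, i.e. at t = (a - b)/2. So the temperature of a switch is (a - b)/2.
Temperature = (Left option - Right option) / 2
= (36 - (6)) / 2
= 30 / 2
= 15

15


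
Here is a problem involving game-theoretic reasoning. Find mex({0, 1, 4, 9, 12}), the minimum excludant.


Set = {0, 1, 4, 9, 12}
0 is in the set.
1 is in the set.
2 is NOT in the set. This is the mex.
mex = 2

2


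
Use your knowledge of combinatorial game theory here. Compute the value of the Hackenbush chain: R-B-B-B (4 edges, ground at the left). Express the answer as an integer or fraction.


Edges (from ground): R-B-B-B
By Berlekamp's sign-expansion rule, a Blue-Red Hackenbush stalk has the value of the surreal number whose sign sequence is the edge sequence with B -> + and R -> -.
Sign sequence: -+++
Trace the sign expansion in the surreal number tree, starting from 0:
Edge 1: R (sign -) -> bounds (-inf, 0), value = -1
Edge 2: B (sign +) -> bounds (-1, 0), value = -1/2
Edge 3: B (sign +) -> bounds (-1/2, 0), value = -1/4
Edge 4: B (sign +) -> bounds (-1/4, 0), value = -1/8
Game value = -1/8

-1/8


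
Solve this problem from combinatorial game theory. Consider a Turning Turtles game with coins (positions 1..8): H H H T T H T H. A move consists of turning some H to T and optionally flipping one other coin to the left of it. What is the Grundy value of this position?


Coins: H H H T T H T H
Key fact: a single head at position k behaves exactly like a Nim heap of size k (turning it to T and optionally flipping a coin at j < k corresponds to moving the heap from k to j, or to 0), and heads combine as a disjunctive sum (two heads at the same place would cancel, matching j XOR j = 0). So the Nim-value is the XOR of the 1-indexed positions of the heads.
Face-up positions (1-indexed): [1, 2, 3, 6, 8]
XOR 0 with 1: 0 XOR 1 = 1
XOR 1 with 2: 1 XOR 2 = 3
XOR 3 with 3: 3 XOR 3 = 0
XOR 0 with 6: 0 XOR 6 = 6
XOR 6 with 8: 6 XOR 8 = 14
Nim-value = 14

14


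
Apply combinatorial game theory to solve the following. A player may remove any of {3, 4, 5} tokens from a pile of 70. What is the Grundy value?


The subtraction set is S = {3, 4, 5}.
G(k) = mex{ G(k - s) : s in S, s <= k }. We compute iteratively: G(0) = 0.
G(1) = mex({}) = 0
G(2) = mex({}) = 0
G(3) = mex({0}) = 1
G(4) = mex({0}) = 1
G(5) = mex({0}) = 1
G(6) = mex({0, 1}) = 2
G(7) = mex({0, 1}) = 2
G(8) = mex({1}) = 0
G(9) = mex({1, 2}) = 0
G(10) = mex({1, 2}) = 0
G(11) = mex({0, 2}) = 1
G(12) = mex({0, 2}) = 1
Observe that G(8)..G(12) = 0, 0, 0, 1, 1 repeats G(0)..G(4) = 0, 0, 0, 1, 1.
For k >= max(S) = 5, G(k) is determined by the previous 5 values G(k-5)..G(k-1); a window of 5 consecutive values has recurred shifted by 8, so by induction G(k + 8) = G(k) for all k >= 0: the sequence is periodic from the start with period 8.
One period: G(0..7) = 0, 0, 0, 1, 1, 1, 2, 2.
70 mod 8 = 6, so G(70) = G(6) = 2.

2


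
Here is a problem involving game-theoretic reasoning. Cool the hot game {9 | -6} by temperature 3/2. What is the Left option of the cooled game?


Original game: {9 | -6} (a switch {a | b} with a > b).
Cooling by t (for t below the temperature (a - b)/2 = 15/2) taxes each move by t: {a | b} cooled by t is {a - t | b + t}.
Cooling amount: t = 3/2
Cooled Left option: 9 - 3/2 = 15/2
Cooled Right option: -6 + 3/2 = -9/2
Cooled game: {15/2 | -9/2}
Left option = 15/2

15/2
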